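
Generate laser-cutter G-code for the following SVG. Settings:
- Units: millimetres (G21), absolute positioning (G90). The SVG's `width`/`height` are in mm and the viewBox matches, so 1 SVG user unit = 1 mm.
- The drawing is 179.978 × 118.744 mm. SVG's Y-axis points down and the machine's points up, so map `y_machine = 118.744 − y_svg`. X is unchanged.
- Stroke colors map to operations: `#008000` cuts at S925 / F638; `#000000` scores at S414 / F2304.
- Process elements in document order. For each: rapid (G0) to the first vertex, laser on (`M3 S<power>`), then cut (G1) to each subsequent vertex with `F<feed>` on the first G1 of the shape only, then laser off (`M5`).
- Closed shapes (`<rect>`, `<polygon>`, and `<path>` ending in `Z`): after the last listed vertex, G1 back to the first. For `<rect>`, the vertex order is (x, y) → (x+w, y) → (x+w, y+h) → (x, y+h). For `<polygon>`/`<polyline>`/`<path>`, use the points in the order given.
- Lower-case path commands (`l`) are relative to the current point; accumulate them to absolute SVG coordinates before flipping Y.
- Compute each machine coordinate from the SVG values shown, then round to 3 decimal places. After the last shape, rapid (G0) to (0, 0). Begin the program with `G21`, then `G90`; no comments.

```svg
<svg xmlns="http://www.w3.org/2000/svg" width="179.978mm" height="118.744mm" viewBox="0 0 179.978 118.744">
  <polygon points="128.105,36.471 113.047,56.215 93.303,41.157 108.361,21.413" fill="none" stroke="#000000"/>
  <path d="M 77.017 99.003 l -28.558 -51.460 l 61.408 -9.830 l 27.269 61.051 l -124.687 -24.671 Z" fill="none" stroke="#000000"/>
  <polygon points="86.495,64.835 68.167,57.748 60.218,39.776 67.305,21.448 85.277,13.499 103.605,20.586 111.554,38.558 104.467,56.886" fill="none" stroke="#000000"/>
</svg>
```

G21
G90
G0 X128.105 Y82.273
M3 S414
G1 X113.047 Y62.529 F2304
G1 X93.303 Y77.587
G1 X108.361 Y97.331
G1 X128.105 Y82.273
M5
G0 X77.017 Y19.741
M3 S414
G1 X48.459 Y71.201 F2304
G1 X109.867 Y81.031
G1 X137.136 Y19.980
G1 X12.449 Y44.651
G1 X77.017 Y19.741
M5
G0 X86.495 Y53.909
M3 S414
G1 X68.167 Y60.996 F2304
G1 X60.218 Y78.968
G1 X67.305 Y97.296
G1 X85.277 Y105.245
G1 X103.605 Y98.158
G1 X111.554 Y80.186
G1 X104.467 Y61.858
G1 X86.495 Y53.909
M5
G0 X0.000 Y0.000

viewBox `0 0 179.978 118.744` with mm width/height → 1 unit = 1 mm. Flip: y_m = 118.744 − y_svg.

**Shape 1** — `<polygon>` regular polygon, stroke `#000000` → score (S414, F2304). Machine vertices: (128.105,82.273) → (113.047,62.529) → (93.303,77.587) → (108.361,97.331) → (128.105,82.273). Closed: final G1 returns to the first vertex.

**Shape 2** — `<path>` closed polygon, stroke `#000000` → score (S414, F2304). Machine vertices: (77.017,19.741) → (48.459,71.201) → (109.867,81.031) → (137.136,19.980) → (12.449,44.651) → (77.017,19.741). Closed: final G1 returns to the first vertex.

**Shape 3** — `<polygon>` regular polygon, stroke `#000000` → score (S414, F2304). Machine vertices: (86.495,53.909) → (68.167,60.996) → (60.218,78.968) → (67.305,97.296) → (85.277,105.245) → (103.605,98.158) → (111.554,80.186) → (104.467,61.858) → (86.495,53.909). Closed: final G1 returns to the first vertex.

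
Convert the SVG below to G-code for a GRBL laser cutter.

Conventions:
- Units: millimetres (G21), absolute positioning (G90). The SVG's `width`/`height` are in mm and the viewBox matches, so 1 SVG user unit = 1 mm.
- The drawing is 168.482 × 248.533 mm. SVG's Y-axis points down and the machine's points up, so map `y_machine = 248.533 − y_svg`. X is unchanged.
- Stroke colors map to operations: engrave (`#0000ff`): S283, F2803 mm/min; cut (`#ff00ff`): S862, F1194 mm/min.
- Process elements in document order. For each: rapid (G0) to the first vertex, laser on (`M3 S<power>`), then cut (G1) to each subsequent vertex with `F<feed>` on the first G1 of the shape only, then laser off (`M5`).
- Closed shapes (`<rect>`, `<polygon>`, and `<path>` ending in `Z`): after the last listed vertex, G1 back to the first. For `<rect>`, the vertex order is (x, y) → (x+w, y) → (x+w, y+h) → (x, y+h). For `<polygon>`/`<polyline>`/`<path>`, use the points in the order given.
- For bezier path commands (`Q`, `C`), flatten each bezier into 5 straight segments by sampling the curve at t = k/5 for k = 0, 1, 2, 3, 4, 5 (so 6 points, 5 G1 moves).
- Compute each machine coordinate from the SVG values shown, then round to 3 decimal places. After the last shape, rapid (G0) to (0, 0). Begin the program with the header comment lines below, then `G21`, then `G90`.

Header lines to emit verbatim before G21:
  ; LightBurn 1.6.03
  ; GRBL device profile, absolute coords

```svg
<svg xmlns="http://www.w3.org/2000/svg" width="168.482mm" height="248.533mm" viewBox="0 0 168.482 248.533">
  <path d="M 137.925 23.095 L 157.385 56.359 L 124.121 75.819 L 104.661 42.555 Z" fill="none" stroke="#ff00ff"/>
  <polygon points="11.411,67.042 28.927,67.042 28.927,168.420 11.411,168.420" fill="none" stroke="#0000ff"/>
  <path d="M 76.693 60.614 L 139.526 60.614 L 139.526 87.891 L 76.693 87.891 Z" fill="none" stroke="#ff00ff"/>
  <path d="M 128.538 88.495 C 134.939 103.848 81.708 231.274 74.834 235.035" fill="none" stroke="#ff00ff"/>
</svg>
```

; LightBurn 1.6.03
; GRBL device profile, absolute coords
G21
G90
G0 X137.925 Y225.438
M3 S862
G1 X157.385 Y192.174 F1194
G1 X124.121 Y172.714
G1 X104.661 Y205.978
G1 X137.925 Y225.438
M5
G0 X11.411 Y181.491
M3 S283
G1 X28.927 Y181.491 F2803
G1 X28.927 Y80.113
G1 X11.411 Y80.113
G1 X11.411 Y181.491
M5
G0 X76.693 Y187.919
M3 S862
G1 X139.526 Y187.919 F1194
G1 X139.526 Y160.642
G1 X76.693 Y160.642
G1 X76.693 Y187.919
M5
G0 X128.538 Y160.038
M3 S862
G1 X126.071 Y139.263 F1194
G1 X114.379 Y102.907
G1 X98.551 Y62.283
G1 X83.673 Y28.708
G1 X74.834 Y13.498
M5
G0 X0.000 Y0.000

1 u = 1 mm; y_m = 248.533 − y.

[1] `<path>` regular polygon, #ff00ff→cut S862 F1194: (137.925,225.438) → (157.385,192.174) → (124.121,172.714) → (104.661,205.978) → (137.925,225.438) (closed)

[2] `<polygon>` rectangle, #0000ff→engrave S283 F2803: (11.411,181.491) → (28.927,181.491) → (28.927,80.113) → (11.411,80.113) → (11.411,181.491) (closed)

[3] `<path>` rectangle, #ff00ff→cut S862 F1194: (76.693,187.919) → (139.526,187.919) → (139.526,160.642) → (76.693,160.642) → (76.693,187.919) (closed)

[4] `<path>` cubic bezier, #ff00ff→cut S862 F1194: (128.538,160.038) → (126.071,139.263) → (114.379,102.907) → (98.551,62.283) → (83.673,28.708) → (74.834,13.498)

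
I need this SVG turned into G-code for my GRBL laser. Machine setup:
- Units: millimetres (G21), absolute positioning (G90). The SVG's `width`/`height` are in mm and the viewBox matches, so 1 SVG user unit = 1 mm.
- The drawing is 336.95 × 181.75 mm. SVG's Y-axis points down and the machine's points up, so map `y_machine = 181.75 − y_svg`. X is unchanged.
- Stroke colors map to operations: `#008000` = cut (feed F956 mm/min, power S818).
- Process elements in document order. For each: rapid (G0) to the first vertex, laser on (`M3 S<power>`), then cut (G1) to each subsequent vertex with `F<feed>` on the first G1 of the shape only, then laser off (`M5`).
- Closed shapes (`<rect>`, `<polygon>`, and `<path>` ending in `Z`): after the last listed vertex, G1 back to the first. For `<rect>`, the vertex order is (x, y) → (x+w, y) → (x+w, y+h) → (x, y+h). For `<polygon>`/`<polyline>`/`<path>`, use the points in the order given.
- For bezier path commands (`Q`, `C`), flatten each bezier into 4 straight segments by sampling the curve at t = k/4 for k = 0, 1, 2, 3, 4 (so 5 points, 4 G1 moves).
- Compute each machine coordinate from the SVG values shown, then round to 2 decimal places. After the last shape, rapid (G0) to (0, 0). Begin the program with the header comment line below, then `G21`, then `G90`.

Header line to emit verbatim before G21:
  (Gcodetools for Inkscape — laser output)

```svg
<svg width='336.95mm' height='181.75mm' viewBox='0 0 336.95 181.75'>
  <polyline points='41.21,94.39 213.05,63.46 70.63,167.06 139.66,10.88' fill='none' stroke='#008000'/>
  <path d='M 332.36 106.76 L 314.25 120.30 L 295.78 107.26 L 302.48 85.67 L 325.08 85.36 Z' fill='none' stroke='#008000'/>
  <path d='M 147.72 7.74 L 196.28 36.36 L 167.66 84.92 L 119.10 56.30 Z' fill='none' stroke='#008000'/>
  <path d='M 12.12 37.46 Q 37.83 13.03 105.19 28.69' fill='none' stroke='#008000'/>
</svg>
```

(Gcodetools for Inkscape — laser output)
G21
G90
G0 X41.21 Y87.36
M3 S818
G1 X213.05 Y118.29 F956
G1 X70.63 Y14.69
G1 X139.66 Y170.87
M5
G0 X332.36 Y74.99
M3 S818
G1 X314.25 Y61.45 F956
G1 X295.78 Y74.49
G1 X302.48 Y96.08
G1 X325.08 Y96.39
G1 X332.36 Y74.99
M5
G0 X147.72 Y174.01
M3 S818
G1 X196.28 Y145.39 F956
G1 X167.66 Y96.83
G1 X119.10 Y125.45
G1 X147.72 Y174.01
M5
G0 X12.12 Y144.29
M3 S818
G1 X27.58 Y154.00 F956
G1 X48.24 Y158.70
G1 X74.11 Y158.38
G1 X105.19 Y153.06
M5
G0 X0.00 Y0.00

1 u = 1 mm; y_m = 181.75 − y.

[1] `<polyline>` open polyline, #008000→cut S818 F956: (41.21,87.36) → (213.05,118.29) → (70.63,14.69) → (139.66,170.87)

[2] `<path>` regular polygon, #008000→cut S818 F956: (332.36,74.99) → (314.25,61.45) → (295.78,74.49) → (302.48,96.08) → (325.08,96.39) → (332.36,74.99) (closed)

[3] `<path>` regular polygon, #008000→cut S818 F956: (147.72,174.01) → (196.28,145.39) → (167.66,96.83) → (119.10,125.45) → (147.72,174.01) (closed)

[4] `<path>` quadratic bezier, #008000→cut S818 F956: (12.12,144.29) → (27.58,154.00) → (48.24,158.70) → (74.11,158.38) → (105.19,153.06)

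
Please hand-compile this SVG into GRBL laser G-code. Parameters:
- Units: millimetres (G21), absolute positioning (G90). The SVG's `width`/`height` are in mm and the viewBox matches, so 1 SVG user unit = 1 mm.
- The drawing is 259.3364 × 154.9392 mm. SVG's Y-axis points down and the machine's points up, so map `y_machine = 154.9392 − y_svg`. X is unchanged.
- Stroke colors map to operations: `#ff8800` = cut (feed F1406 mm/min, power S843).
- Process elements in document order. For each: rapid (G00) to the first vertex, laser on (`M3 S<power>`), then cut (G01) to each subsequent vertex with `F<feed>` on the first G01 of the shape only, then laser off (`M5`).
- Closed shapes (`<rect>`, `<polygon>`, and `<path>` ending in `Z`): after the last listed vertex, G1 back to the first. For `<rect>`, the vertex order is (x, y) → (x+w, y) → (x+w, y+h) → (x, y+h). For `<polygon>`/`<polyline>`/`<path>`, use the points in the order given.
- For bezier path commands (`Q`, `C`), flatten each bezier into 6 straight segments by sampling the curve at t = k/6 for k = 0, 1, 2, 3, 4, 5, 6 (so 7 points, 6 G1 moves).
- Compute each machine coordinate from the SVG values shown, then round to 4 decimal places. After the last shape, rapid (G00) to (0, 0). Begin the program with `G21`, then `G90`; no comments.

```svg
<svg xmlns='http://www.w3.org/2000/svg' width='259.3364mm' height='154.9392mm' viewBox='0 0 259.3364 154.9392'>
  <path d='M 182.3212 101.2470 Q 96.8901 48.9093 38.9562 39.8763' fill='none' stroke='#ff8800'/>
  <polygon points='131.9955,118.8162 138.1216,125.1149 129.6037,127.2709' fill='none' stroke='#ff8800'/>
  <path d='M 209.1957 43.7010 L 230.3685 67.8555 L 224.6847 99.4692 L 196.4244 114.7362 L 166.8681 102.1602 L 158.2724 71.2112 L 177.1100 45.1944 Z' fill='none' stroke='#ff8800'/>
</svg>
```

1 u = 1 mm; y_m = 154.9392 − y.

[1] `<path>` quadratic bezier, #ff8800→cut S843 F1406: (182.3212,53.6922) → (154.6080,69.9352) → (128.4224,83.7724) → (103.7644,95.2037) → (80.6340,104.2293) → (59.0313,110.8490) → (38.9562,115.0629)

[2] `<polygon>` regular polygon, #ff8800→cut S843 F1406: (131.9955,36.1230) → (138.1216,29.8243) → (129.6037,27.6683) → (131.9955,36.1230) (closed)

[3] `<path>` regular polygon, #ff8800→cut S843 F1406: (209.1957,111.2382) → (230.3685,87.0837) → (224.6847,55.4700) → (196.4244,40.2030) → (166.8681,52.7790) → (158.2724,83.7280) → (177.1100,109.7448) → (209.1957,111.2382) (closed)

G21
G90
G00 X182.3212 Y53.6922
M3 S843
G01 X154.6080 Y69.9352 F1406
G01 X128.4224 Y83.7724
G01 X103.7644 Y95.2037
G01 X80.6340 Y104.2293
G01 X59.0313 Y110.8490
G01 X38.9562 Y115.0629
M5
G00 X131.9955 Y36.1230
M3 S843
G01 X138.1216 Y29.8243 F1406
G01 X129.6037 Y27.6683
G01 X131.9955 Y36.1230
M5
G00 X209.1957 Y111.2382
M3 S843
G01 X230.3685 Y87.0837 F1406
G01 X224.6847 Y55.4700
G01 X196.4244 Y40.2030
G01 X166.8681 Y52.7790
G01 X158.2724 Y83.7280
G01 X177.1100 Y109.7448
G01 X209.1957 Y111.2382
M5
G00 X0.0000 Y0.0000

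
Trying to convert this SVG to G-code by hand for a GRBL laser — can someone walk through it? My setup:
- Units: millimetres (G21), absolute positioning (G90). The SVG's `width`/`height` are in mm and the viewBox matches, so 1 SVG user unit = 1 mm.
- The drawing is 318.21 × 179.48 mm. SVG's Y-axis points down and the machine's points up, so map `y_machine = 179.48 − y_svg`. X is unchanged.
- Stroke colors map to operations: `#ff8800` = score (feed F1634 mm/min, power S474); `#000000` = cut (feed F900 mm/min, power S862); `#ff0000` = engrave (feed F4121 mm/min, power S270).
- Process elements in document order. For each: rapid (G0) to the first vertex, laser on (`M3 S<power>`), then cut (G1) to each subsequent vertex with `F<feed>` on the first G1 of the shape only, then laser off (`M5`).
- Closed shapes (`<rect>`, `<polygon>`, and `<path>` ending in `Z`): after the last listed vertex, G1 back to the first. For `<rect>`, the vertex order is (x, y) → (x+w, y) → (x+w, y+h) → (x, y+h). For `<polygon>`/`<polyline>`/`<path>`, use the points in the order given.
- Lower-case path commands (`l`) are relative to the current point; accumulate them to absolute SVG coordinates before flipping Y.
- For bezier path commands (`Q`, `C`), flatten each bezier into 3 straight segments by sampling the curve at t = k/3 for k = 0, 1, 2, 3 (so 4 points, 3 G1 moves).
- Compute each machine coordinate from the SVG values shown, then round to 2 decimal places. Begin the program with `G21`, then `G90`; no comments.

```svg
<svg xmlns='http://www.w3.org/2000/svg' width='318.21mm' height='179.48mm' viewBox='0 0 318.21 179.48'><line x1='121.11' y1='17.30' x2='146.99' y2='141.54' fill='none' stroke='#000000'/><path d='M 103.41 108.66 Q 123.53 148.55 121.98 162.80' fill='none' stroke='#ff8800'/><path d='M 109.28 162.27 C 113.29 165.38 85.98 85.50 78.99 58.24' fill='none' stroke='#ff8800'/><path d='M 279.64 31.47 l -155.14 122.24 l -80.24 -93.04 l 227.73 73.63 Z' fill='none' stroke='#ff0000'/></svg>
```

G21
G90
G0 X121.11 Y162.18
M3 S862
G1 X146.99 Y37.94 F900
M5
G0 X103.41 Y70.82
M3 S474
G1 X114.42 Y47.08 F1634
G1 X120.61 Y29.03
G1 X121.98 Y16.68
M5
G0 X109.28 Y17.21
M3 S474
G1 X104.76 Y36.74 F1634
G1 X90.84 Y81.46
G1 X78.99 Y121.24
M5
G0 X279.64 Y148.01
M3 S270
G1 X124.50 Y25.77 F4121
G1 X44.26 Y118.81
G1 X271.99 Y45.18
G1 X279.64 Y148.01
M5

viewBox `0 0 318.21 179.48` with mm width/height → 1 unit = 1 mm. Flip: y_m = 179.48 − y_svg.

**Shape 1** — `<line>` line segment, stroke `#000000` → cut (S862, F900). Machine vertices: (121.11,162.18) → (146.99,37.94). Open path.

**Shape 2** — `<path>` quadratic bezier, stroke `#ff8800` → score (S474, F1634). Control points (SVG): P0=(103.41,108.66), P1=(123.53,148.55), P2=(121.98,162.80); sampled at t=k/3. Machine vertices: (103.41,70.82) → (114.42,47.08) → (120.61,29.03) → (121.98,16.68). Open path.

**Shape 3** — `<path>` cubic bezier, stroke `#ff8800` → score (S474, F1634). Control points (SVG): P0=(109.28,162.27), P1=(113.29,165.38), P2=(85.98,85.50), P3=(78.99,58.24); sampled at t=k/3. Machine vertices: (109.28,17.21) → (104.76,36.74) → (90.84,81.46) → (78.99,121.24). Open path.

**Shape 4** — `<path>` closed polygon, stroke `#ff0000` → engrave (S270, F4121). Machine vertices: (279.64,148.01) → (124.50,25.77) → (44.26,118.81) → (271.99,45.18) → (279.64,148.01). Closed: final G1 returns to the first vertex.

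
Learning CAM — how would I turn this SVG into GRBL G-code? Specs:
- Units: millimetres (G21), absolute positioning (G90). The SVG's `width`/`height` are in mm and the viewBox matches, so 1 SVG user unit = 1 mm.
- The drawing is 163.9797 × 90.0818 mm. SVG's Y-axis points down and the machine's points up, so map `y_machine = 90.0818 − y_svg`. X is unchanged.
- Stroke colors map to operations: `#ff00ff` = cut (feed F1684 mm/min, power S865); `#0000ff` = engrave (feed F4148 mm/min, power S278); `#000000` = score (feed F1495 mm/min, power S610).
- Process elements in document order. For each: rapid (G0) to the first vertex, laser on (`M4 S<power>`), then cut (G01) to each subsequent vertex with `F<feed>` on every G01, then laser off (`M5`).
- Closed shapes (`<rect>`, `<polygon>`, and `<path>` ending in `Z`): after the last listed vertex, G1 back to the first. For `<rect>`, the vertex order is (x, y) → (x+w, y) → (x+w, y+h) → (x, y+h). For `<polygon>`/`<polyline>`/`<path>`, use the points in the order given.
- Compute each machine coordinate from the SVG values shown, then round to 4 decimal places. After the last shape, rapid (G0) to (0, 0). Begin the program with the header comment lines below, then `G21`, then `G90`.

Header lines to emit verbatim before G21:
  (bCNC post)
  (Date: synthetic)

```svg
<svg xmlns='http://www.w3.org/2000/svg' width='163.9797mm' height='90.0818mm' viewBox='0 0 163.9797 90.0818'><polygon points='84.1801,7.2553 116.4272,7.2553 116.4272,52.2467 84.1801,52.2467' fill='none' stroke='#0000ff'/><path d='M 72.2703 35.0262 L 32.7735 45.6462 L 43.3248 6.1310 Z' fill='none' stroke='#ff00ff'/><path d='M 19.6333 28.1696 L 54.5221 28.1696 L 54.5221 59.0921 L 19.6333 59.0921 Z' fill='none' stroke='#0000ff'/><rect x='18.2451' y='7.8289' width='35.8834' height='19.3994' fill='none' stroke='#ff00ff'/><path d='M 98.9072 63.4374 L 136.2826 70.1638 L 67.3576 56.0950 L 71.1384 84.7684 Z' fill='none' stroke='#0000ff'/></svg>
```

(bCNC post)
(Date: synthetic)
G21
G90
G0 X84.1801 Y82.8265
M4 S278
G01 X116.4272 Y82.8265 F4148
G01 X116.4272 Y37.8351 F4148
G01 X84.1801 Y37.8351 F4148
G01 X84.1801 Y82.8265 F4148
M5
G0 X72.2703 Y55.0556
M4 S865
G01 X32.7735 Y44.4356 F1684
G01 X43.3248 Y83.9508 F1684
G01 X72.2703 Y55.0556 F1684
M5
G0 X19.6333 Y61.9122
M4 S278
G01 X54.5221 Y61.9122 F4148
G01 X54.5221 Y30.9897 F4148
G01 X19.6333 Y30.9897 F4148
G01 X19.6333 Y61.9122 F4148
M5
G0 X18.2451 Y82.2529
M4 S865
G01 X54.1285 Y82.2529 F1684
G01 X54.1285 Y62.8535 F1684
G01 X18.2451 Y62.8535 F1684
G01 X18.2451 Y82.2529 F1684
M5
G0 X98.9072 Y26.6444
M4 S278
G01 X136.2826 Y19.9180 F4148
G01 X67.3576 Y33.9868 F4148
G01 X71.1384 Y5.3134 F4148
G01 X98.9072 Y26.6444 F4148
M5
G0 X0.0000 Y0.0000

viewBox `0 0 163.9797 90.0818` with mm width/height → 1 unit = 1 mm. Flip: y_m = 90.0818 − y_svg.

**Shape 1** — `<polygon>` rectangle, stroke `#0000ff` → engrave (S278, F4148). Machine vertices: (84.1801,82.8265) → (116.4272,82.8265) → (116.4272,37.8351) → (84.1801,37.8351) → (84.1801,82.8265). Closed: final G1 returns to the first vertex.

**Shape 2** — `<path>` regular polygon, stroke `#ff00ff` → cut (S865, F1684). Machine vertices: (72.2703,55.0556) → (32.7735,44.4356) → (43.3248,83.9508) → (72.2703,55.0556). Closed: final G1 returns to the first vertex.

**Shape 3** — `<path>` rectangle, stroke `#0000ff` → engrave (S278, F4148). Machine vertices: (19.6333,61.9122) → (54.5221,61.9122) → (54.5221,30.9897) → (19.6333,30.9897) → (19.6333,61.9122). Closed: final G1 returns to the first vertex.

**Shape 4** — `<rect>` rectangle, stroke `#ff00ff` → cut (S865, F1684). Machine vertices: (18.2451,82.2529) → (54.1285,82.2529) → (54.1285,62.8535) → (18.2451,62.8535) → (18.2451,82.2529). Closed: final G1 returns to the first vertex.

**Shape 5** — `<path>` closed polygon, stroke `#0000ff` → engrave (S278, F4148). Machine vertices: (98.9072,26.6444) → (136.2826,19.9180) → (67.3576,33.9868) → (71.1384,5.3134) → (98.9072,26.6444). Closed: final G1 returns to the first vertex.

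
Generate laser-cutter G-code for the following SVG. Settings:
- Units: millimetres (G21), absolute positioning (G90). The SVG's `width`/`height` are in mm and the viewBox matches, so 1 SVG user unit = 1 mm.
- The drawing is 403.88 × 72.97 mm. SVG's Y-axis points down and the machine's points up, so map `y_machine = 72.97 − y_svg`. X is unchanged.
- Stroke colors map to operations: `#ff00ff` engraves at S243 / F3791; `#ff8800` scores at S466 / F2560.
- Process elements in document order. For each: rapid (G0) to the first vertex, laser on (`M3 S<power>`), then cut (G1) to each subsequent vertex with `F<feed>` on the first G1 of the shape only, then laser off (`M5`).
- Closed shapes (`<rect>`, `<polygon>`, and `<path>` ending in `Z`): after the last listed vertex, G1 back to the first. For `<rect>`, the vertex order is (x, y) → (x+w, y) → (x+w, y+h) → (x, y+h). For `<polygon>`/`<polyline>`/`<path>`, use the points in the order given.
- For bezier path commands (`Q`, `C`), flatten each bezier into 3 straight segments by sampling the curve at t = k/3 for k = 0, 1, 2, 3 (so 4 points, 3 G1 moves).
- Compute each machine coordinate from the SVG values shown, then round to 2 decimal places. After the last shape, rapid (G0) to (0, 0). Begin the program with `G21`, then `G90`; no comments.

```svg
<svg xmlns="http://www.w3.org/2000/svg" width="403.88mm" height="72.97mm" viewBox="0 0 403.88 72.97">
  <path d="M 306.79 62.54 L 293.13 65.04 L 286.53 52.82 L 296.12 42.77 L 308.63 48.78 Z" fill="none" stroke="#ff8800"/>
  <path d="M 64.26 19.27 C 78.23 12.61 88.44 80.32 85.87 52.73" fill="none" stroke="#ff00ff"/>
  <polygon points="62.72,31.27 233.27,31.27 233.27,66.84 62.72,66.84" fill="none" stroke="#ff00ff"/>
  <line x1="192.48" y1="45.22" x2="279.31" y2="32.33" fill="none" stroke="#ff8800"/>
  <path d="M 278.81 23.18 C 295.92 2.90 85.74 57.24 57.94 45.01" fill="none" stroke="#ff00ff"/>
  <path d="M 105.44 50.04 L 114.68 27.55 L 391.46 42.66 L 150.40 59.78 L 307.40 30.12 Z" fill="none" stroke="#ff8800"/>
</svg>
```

Since the viewBox matches the mm dimensions, user units are millimetres directly. The only transform is the Y-flip y_m = 72.97 − y_svg.

Shape 1 is a regular polygon drawn with `<path>`. Its stroke #ff8800 means score at S466, F2560. After flipping Y the toolpath is (306.79,10.43) → (293.13,7.93) → (286.53,20.15) → (296.12,30.20) → (308.63,24.19) → (306.79,10.43), returning to the start.

Shape 2 is a cubic bezier drawn with `<path>`. Its stroke #ff00ff means engrave at S243, F3791. After flipping Y the toolpath is (64.26,53.70) → (76.64,41.85) → (84.51,18.13) → (85.87,20.24).

Shape 3 is a rectangle drawn with `<polygon>`. Its stroke #ff00ff means engrave at S243, F3791. After flipping Y the toolpath is (62.72,41.70) → (233.27,41.70) → (233.27,6.13) → (62.72,6.13) → (62.72,41.70), returning to the start.

Shape 4 is a line segment drawn with `<line>`. Its stroke #ff8800 means score at S466, F2560. After flipping Y the toolpath is (192.48,27.75) → (279.31,40.64).

Shape 5 is a cubic bezier drawn with `<path>`. Its stroke #ff00ff means engrave at S243, F3791. After flipping Y the toolpath is (278.81,49.79) → (235.33,50.43) → (131.36,32.69) → (57.94,27.96).

Shape 6 is a closed polygon drawn with `<path>`. Its stroke #ff8800 means score at S466, F2560. After flipping Y the toolpath is (105.44,22.93) → (114.68,45.42) → (391.46,30.31) → (150.40,13.19) → (307.40,42.85) → (105.44,22.93), returning to the start.

G21
G90
G0 X306.79 Y10.43
M3 S466
G1 X293.13 Y7.93 F2560
G1 X286.53 Y20.15
G1 X296.12 Y30.20
G1 X308.63 Y24.19
G1 X306.79 Y10.43
M5
G0 X64.26 Y53.70
M3 S243
G1 X76.64 Y41.85 F3791
G1 X84.51 Y18.13
G1 X85.87 Y20.24
M5
G0 X62.72 Y41.70
M3 S243
G1 X233.27 Y41.70 F3791
G1 X233.27 Y6.13
G1 X62.72 Y6.13
G1 X62.72 Y41.70
M5
G0 X192.48 Y27.75
M3 S466
G1 X279.31 Y40.64 F2560
M5
G0 X278.81 Y49.79
M3 S243
G1 X235.33 Y50.43 F3791
G1 X131.36 Y32.69
G1 X57.94 Y27.96
M5
G0 X105.44 Y22.93
M3 S466
G1 X114.68 Y45.42 F2560
G1 X391.46 Y30.31
G1 X150.40 Y13.19
G1 X307.40 Y42.85
G1 X105.44 Y22.93
M5
G0 X0.00 Y0.00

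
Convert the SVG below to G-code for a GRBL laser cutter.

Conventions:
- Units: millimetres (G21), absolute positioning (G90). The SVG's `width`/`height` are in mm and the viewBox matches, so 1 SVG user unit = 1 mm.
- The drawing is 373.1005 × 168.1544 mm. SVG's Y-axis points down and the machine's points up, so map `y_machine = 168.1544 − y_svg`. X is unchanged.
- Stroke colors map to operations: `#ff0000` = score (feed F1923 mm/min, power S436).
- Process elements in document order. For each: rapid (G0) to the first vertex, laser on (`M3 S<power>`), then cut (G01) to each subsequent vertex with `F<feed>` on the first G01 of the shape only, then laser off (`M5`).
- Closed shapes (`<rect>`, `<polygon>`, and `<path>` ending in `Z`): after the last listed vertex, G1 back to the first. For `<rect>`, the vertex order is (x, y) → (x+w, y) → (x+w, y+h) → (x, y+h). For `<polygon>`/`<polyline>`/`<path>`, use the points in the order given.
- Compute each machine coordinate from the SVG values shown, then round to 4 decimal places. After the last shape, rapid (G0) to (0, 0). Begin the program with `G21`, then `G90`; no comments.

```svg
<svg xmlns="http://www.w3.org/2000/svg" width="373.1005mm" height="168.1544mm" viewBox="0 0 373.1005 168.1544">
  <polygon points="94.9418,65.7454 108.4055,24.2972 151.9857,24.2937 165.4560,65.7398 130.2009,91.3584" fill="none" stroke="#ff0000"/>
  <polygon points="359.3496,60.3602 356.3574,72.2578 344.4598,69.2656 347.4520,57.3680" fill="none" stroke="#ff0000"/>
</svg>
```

1 u = 1 mm; y_m = 168.1544 − y.

[1] `<polygon>` regular polygon, #ff0000→score S436 F1923: (94.9418,102.4090) → (108.4055,143.8572) → (151.9857,143.8607) → (165.4560,102.4146) → (130.2009,76.7960) → (94.9418,102.4090) (closed)

[2] `<polygon>` regular polygon, #ff0000→score S436 F1923: (359.3496,107.7942) → (356.3574,95.8966) → (344.4598,98.8888) → (347.4520,110.7864) → (359.3496,107.7942) (closed)

G21
G90
G0 X94.9418 Y102.4090
M3 S436
G01 X108.4055 Y143.8572 F1923
G01 X151.9857 Y143.8607
G01 X165.4560 Y102.4146
G01 X130.2009 Y76.7960
G01 X94.9418 Y102.4090
M5
G0 X359.3496 Y107.7942
M3 S436
G01 X356.3574 Y95.8966 F1923
G01 X344.4598 Y98.8888
G01 X347.4520 Y110.7864
G01 X359.3496 Y107.7942
M5
G0 X0.0000 Y0.0000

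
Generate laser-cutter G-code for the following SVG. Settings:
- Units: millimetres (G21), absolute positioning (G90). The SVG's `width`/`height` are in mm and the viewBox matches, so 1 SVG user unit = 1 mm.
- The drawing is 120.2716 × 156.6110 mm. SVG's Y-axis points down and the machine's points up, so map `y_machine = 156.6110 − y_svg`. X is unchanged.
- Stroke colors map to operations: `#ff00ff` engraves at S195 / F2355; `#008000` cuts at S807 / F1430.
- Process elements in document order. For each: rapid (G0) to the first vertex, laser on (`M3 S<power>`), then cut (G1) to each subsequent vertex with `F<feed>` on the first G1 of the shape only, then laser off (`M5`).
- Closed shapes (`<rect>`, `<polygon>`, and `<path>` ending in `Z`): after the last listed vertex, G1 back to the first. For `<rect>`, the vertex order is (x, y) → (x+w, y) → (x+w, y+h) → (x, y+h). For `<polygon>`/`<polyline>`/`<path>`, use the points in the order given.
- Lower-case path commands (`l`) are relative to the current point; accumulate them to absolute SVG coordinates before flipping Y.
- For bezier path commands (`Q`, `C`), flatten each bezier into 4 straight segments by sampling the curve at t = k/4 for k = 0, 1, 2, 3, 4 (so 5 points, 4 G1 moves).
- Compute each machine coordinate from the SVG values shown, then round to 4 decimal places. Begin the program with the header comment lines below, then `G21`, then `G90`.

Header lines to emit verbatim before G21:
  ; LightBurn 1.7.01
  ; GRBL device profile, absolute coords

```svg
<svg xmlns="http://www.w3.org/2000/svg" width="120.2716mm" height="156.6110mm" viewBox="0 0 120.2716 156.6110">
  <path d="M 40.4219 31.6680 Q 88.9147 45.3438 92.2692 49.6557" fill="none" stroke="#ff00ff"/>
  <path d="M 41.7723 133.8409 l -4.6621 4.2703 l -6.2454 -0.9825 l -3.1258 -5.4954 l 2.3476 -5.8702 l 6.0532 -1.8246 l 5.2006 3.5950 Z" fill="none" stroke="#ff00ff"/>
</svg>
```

; LightBurn 1.7.01
; GRBL device profile, absolute coords
G21
G90
G0 X40.4219 Y124.9430
M3 S195
G1 X61.8472 Y118.6903 F2355
G1 X77.6301 Y113.6082
G1 X87.7708 Y109.6965
G1 X92.2692 Y106.9553
M5
G0 X41.7723 Y22.7701
M3 S195
G1 X37.1102 Y18.4998 F2355
G1 X30.8648 Y19.4823
G1 X27.7390 Y24.9777
G1 X30.0866 Y30.8479
G1 X36.1398 Y32.6725
G1 X41.3404 Y29.0775
G1 X41.7723 Y22.7701
M5

1 u = 1 mm; y_m = 156.6110 − y.

[1] `<path>` quadratic bezier, #ff00ff→engrave S195 F2355: (40.4219,124.9430) → (61.8472,118.6903) → (77.6301,113.6082) → (87.7708,109.6965) → (92.2692,106.9553)

[2] `<path>` regular polygon, #ff00ff→engrave S195 F2355: (41.7723,22.7701) → (37.1102,18.4998) → (30.8648,19.4823) → (27.7390,24.9777) → (30.0866,30.8479) → (36.1398,32.6725) → (41.3404,29.0775) → (41.7723,22.7701) (closed)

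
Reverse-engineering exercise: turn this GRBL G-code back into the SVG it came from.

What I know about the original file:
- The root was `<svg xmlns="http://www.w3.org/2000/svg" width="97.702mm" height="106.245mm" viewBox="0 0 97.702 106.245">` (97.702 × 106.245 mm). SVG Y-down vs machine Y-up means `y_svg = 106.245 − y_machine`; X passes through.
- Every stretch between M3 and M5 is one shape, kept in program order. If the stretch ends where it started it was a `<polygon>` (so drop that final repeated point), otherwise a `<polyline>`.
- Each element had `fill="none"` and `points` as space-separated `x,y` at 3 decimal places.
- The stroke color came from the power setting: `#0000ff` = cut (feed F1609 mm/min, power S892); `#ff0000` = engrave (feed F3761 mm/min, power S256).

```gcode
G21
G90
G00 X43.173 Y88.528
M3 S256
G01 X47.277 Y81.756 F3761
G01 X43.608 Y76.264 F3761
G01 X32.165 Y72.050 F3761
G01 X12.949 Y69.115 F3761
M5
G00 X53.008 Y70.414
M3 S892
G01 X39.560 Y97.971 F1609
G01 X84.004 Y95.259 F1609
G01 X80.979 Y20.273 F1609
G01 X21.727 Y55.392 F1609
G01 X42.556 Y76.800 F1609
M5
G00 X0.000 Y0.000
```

<svg xmlns="http://www.w3.org/2000/svg" width="97.702mm" height="106.245mm" viewBox="0 0 97.702 106.245">
  <polyline points="43.173,17.717 47.277,24.489 43.608,29.981 32.165,34.195 12.949,37.130" fill="none" stroke="#ff0000"/>
  <polyline points="53.008,35.831 39.560,8.274 84.004,10.986 80.979,85.972 21.727,50.853 42.556,29.445" fill="none" stroke="#0000ff"/>
</svg>

Each laser-on run becomes one SVG element. Flip Y back into SVG space with y_svg = 106.245 − y_machine.

Run 1: the run's S256 means `#ff0000` (engrave). The run is open, so emit a `<polyline>` with points (Y-flipped): 43.173,17.717 47.277,24.489 43.608,29.981 32.165,34.195 12.949,37.130.

Run 2: the run's S892 means `#0000ff` (cut). The run is open, so emit a `<polyline>` with points (Y-flipped): 53.008,35.831 39.560,8.274 84.004,10.986 80.979,85.972 21.727,50.853 42.556,29.445.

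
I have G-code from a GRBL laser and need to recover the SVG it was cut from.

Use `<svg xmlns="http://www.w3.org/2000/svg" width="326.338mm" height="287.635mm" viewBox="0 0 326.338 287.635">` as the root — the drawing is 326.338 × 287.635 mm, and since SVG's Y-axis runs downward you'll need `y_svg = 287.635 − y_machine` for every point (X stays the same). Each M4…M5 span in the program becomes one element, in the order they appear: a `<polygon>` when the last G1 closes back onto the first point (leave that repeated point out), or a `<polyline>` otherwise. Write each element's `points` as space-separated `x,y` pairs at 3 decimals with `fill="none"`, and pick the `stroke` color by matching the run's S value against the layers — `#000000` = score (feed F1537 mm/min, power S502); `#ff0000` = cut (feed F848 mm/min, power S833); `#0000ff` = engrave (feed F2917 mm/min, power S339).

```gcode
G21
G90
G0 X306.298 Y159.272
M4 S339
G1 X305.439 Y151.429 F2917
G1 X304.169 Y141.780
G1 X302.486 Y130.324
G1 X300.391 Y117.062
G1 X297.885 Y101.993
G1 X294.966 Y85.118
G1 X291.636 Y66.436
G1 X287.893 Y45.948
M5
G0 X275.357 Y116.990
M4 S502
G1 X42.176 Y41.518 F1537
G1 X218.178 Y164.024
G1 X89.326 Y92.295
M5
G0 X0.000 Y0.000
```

<svg xmlns="http://www.w3.org/2000/svg" width="326.338mm" height="287.635mm" viewBox="0 0 326.338 287.635">
  <polyline points="306.298,128.363 305.439,136.206 304.169,145.855 302.486,157.311 300.391,170.573 297.885,185.642 294.966,202.517 291.636,221.199 287.893,241.687" fill="none" stroke="#0000ff"/>
  <polyline points="275.357,170.645 42.176,246.117 218.178,123.611 89.326,195.340" fill="none" stroke="#000000"/>
</svg>

Machine Y-up, SVG Y-down with viewBox height 287.635, so y_svg = 287.635 − y_machine; X carries over.

Run 1: S339 ⇒ engrave layer `#0000ff`. The run is open, so emit a `<polyline>` with points (Y-flipped): 306.298,128.363 305.439,136.206 304.169,145.855 302.486,157.311 300.391,170.573 297.885,185.642 294.966,202.517 291.636,221.199 287.893,241.687.

Run 2: S502 ⇒ score layer `#000000`. The run is open, so emit a `<polyline>` with points (Y-flipped): 275.357,170.645 42.176,246.117 218.178,123.611 89.326,195.340.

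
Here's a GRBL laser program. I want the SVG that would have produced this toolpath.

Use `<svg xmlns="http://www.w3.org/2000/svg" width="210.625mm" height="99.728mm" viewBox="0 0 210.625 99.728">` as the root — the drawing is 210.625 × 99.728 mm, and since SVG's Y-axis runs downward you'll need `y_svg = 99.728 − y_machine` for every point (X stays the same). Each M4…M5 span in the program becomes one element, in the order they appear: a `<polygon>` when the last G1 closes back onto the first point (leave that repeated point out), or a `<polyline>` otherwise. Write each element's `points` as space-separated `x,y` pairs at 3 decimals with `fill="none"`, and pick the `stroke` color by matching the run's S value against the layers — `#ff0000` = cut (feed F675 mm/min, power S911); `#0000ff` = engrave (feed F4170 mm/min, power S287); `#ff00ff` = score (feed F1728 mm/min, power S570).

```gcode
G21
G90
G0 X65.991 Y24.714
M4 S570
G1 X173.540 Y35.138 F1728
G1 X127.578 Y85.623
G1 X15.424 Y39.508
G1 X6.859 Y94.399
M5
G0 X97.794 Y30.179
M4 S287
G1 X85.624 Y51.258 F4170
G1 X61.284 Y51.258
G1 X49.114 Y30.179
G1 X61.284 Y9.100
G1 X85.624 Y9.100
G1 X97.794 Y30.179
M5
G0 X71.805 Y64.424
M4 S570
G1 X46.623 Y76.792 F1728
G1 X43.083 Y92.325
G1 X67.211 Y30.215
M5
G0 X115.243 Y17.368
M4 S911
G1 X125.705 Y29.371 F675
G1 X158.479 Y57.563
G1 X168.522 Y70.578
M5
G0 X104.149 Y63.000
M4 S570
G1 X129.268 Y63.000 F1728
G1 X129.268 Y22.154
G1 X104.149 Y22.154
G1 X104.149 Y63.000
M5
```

Each laser-on run becomes one SVG element. Flip Y back into SVG space with y_svg = 99.728 − y_machine.

Run 1: S570 ⇒ score layer `#ff00ff`. The run is open, so emit a `<polyline>` with points (Y-flipped): 65.991,75.014 173.540,64.590 127.578,14.105 15.424,60.220 6.859,5.329.

Run 2: power S287 maps to stroke `#0000ff` (engrave). The run returns to its start, so emit a `<polygon>` with points (Y-flipped): 97.794,69.549 85.624,48.470 61.284,48.470 49.114,69.549 61.284,90.628 85.624,90.628.

Run 3: S570 ⇒ score layer `#ff00ff`. The run is open, so emit a `<polyline>` with points (Y-flipped): 71.805,35.304 46.623,22.936 43.083,7.403 67.211,69.513.

Run 4: power S911 maps to stroke `#ff0000` (cut). The run is open, so emit a `<polyline>` with points (Y-flipped): 115.243,82.360 125.705,70.357 158.479,42.165 168.522,29.150.

Run 5: S570 ⇒ score layer `#ff00ff`. The run returns to its start, so emit a `<polygon>` with points (Y-flipped): 104.149,36.728 129.268,36.728 129.268,77.574 104.149,77.574.

<svg xmlns="http://www.w3.org/2000/svg" width="210.625mm" height="99.728mm" viewBox="0 0 210.625 99.728">
  <polyline points="65.991,75.014 173.540,64.590 127.578,14.105 15.424,60.220 6.859,5.329" fill="none" stroke="#ff00ff"/>
  <polygon points="97.794,69.549 85.624,48.470 61.284,48.470 49.114,69.549 61.284,90.628 85.624,90.628" fill="none" stroke="#0000ff"/>
  <polyline points="71.805,35.304 46.623,22.936 43.083,7.403 67.211,69.513" fill="none" stroke="#ff00ff"/>
  <polyline points="115.243,82.360 125.705,70.357 158.479,42.165 168.522,29.150" fill="none" stroke="#ff0000"/>
  <polygon points="104.149,36.728 129.268,36.728 129.268,77.574 104.149,77.574" fill="none" stroke="#ff00ff"/>
</svg>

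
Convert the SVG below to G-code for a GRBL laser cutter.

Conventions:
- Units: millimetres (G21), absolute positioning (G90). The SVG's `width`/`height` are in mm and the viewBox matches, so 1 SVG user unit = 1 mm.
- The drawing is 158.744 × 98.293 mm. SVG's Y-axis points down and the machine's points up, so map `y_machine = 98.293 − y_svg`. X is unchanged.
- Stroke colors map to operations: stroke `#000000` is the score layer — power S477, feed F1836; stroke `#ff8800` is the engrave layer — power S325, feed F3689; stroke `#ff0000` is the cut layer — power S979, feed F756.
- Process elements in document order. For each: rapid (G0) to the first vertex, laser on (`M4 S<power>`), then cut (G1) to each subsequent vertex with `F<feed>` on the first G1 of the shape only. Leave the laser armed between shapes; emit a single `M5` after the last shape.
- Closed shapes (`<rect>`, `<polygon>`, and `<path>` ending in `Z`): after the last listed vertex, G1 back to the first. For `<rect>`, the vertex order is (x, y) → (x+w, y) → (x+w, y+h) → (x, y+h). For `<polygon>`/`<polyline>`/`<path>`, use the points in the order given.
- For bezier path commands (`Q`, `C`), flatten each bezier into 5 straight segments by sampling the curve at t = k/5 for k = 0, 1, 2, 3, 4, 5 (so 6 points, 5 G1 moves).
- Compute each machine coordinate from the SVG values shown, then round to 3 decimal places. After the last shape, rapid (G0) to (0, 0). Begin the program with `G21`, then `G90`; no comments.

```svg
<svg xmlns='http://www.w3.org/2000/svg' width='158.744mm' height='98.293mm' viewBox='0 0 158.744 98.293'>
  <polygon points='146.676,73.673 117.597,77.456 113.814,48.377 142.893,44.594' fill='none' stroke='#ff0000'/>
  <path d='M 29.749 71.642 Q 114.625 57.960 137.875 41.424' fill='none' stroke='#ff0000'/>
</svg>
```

G21
G90
G0 X146.676 Y24.620
M4 S979
G1 X117.597 Y20.837 F756
G1 X113.814 Y49.916
G1 X142.893 Y53.699
G1 X146.676 Y24.620
G0 X29.749 Y26.651
M4 S979
G1 X61.234 Y32.238 F756
G1 X87.790 Y38.053
G1 X109.415 Y44.097
G1 X126.110 Y50.369
G1 X137.875 Y56.869
M5
G0 X0.000 Y0.000

1 u = 1 mm; y_m = 98.293 − y.

[1] `<polygon>` regular polygon, #ff0000→cut S979 F756: (146.676,24.620) → (117.597,20.837) → (113.814,49.916) → (142.893,53.699) → (146.676,24.620) (closed)

[2] `<path>` quadratic bezier, #ff0000→cut S979 F756: (29.749,26.651) → (61.234,32.238) → (87.790,38.053) → (109.415,44.097) → (126.110,50.369) → (137.875,56.869)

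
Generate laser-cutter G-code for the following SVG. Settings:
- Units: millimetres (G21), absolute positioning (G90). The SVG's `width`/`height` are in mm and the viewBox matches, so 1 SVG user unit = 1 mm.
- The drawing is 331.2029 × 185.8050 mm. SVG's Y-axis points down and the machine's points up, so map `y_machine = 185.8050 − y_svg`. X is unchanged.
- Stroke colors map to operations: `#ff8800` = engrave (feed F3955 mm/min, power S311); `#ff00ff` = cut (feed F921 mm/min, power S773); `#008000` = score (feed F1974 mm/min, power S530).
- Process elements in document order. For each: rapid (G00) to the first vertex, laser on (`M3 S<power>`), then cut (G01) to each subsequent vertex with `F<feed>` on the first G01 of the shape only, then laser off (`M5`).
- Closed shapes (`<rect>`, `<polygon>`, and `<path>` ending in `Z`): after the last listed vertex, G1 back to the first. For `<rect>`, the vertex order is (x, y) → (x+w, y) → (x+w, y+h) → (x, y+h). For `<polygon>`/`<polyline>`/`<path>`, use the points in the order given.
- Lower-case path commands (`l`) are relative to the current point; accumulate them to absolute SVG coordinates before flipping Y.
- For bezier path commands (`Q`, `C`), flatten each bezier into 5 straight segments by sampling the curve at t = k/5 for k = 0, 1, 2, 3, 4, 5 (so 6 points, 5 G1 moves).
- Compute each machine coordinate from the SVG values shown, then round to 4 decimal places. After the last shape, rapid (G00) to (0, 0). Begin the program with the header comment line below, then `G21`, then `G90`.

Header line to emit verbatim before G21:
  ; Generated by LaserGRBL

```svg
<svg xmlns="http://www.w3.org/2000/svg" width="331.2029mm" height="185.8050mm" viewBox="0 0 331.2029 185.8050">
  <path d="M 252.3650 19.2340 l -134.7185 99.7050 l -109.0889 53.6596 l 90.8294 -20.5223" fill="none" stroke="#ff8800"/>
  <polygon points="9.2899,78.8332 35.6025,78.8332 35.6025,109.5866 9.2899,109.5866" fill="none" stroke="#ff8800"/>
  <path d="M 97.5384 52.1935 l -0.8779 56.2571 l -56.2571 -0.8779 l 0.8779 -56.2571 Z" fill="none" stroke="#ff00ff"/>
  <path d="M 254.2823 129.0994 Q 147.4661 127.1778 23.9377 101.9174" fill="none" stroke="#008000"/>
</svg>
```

; Generated by LaserGRBL
G21
G90
G00 X252.3650 Y166.5710
M3 S311
G01 X117.6465 Y66.8660 F3955
G01 X8.5576 Y13.2064
G01 X99.3870 Y33.7287
M5
G00 X9.2899 Y106.9718
M3 S311
G01 X35.6025 Y106.9718 F3955
G01 X35.6025 Y76.2184
G01 X9.2899 Y76.2184
G01 X9.2899 Y106.9718
M5
G00 X97.5384 Y133.6115
M3 S773
G01 X96.6605 Y77.3544 F921
G01 X40.4034 Y78.2323
G01 X41.2813 Y134.4894
G01 X97.5384 Y133.6115
M5
G00 X254.2823 Y56.7056
M3 S530
G01 X210.8873 Y58.4078 F1974
G01 X166.1554 Y61.9771
G01 X120.0865 Y67.4135
G01 X72.6806 Y74.7170
G01 X23.9377 Y83.8876
M5
G00 X0.0000 Y0.0000

viewBox `0 0 331.2029 185.8050` with mm width/height → 1 unit = 1 mm. Flip: y_m = 185.8050 − y_svg.

**Shape 1** — `<path>` open polyline, stroke `#ff8800` → engrave (S311, F3955). Machine vertices: (252.3650,166.5710) → (117.6465,66.8660) → (8.5576,13.2064) → (99.3870,33.7287). Open path.

**Shape 2** — `<polygon>` rectangle, stroke `#ff8800` → engrave (S311, F3955). Machine vertices: (9.2899,106.9718) → (35.6025,106.9718) → (35.6025,76.2184) → (9.2899,76.2184) → (9.2899,106.9718). Closed: final G1 returns to the first vertex.

**Shape 3** — `<path>` regular polygon, stroke `#ff00ff` → cut (S773, F921). Machine vertices: (97.5384,133.6115) → (96.6605,77.3544) → (40.4034,78.2323) → (41.2813,134.4894) → (97.5384,133.6115). Closed: final G1 returns to the first vertex.

**Shape 4** — `<path>` quadratic bezier, stroke `#008000` → score (S530, F1974). Control points (SVG): P0=(254.2823,129.0994), P1=(147.4661,127.1778), P2=(23.9377,101.9174); sampled at t=k/5. Machine vertices: (254.2823,56.7056) → (210.8873,58.4078) → (166.1554,61.9771) → (120.0865,67.4135) → (72.6806,74.7170) → (23.9377,83.8876). Open path.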